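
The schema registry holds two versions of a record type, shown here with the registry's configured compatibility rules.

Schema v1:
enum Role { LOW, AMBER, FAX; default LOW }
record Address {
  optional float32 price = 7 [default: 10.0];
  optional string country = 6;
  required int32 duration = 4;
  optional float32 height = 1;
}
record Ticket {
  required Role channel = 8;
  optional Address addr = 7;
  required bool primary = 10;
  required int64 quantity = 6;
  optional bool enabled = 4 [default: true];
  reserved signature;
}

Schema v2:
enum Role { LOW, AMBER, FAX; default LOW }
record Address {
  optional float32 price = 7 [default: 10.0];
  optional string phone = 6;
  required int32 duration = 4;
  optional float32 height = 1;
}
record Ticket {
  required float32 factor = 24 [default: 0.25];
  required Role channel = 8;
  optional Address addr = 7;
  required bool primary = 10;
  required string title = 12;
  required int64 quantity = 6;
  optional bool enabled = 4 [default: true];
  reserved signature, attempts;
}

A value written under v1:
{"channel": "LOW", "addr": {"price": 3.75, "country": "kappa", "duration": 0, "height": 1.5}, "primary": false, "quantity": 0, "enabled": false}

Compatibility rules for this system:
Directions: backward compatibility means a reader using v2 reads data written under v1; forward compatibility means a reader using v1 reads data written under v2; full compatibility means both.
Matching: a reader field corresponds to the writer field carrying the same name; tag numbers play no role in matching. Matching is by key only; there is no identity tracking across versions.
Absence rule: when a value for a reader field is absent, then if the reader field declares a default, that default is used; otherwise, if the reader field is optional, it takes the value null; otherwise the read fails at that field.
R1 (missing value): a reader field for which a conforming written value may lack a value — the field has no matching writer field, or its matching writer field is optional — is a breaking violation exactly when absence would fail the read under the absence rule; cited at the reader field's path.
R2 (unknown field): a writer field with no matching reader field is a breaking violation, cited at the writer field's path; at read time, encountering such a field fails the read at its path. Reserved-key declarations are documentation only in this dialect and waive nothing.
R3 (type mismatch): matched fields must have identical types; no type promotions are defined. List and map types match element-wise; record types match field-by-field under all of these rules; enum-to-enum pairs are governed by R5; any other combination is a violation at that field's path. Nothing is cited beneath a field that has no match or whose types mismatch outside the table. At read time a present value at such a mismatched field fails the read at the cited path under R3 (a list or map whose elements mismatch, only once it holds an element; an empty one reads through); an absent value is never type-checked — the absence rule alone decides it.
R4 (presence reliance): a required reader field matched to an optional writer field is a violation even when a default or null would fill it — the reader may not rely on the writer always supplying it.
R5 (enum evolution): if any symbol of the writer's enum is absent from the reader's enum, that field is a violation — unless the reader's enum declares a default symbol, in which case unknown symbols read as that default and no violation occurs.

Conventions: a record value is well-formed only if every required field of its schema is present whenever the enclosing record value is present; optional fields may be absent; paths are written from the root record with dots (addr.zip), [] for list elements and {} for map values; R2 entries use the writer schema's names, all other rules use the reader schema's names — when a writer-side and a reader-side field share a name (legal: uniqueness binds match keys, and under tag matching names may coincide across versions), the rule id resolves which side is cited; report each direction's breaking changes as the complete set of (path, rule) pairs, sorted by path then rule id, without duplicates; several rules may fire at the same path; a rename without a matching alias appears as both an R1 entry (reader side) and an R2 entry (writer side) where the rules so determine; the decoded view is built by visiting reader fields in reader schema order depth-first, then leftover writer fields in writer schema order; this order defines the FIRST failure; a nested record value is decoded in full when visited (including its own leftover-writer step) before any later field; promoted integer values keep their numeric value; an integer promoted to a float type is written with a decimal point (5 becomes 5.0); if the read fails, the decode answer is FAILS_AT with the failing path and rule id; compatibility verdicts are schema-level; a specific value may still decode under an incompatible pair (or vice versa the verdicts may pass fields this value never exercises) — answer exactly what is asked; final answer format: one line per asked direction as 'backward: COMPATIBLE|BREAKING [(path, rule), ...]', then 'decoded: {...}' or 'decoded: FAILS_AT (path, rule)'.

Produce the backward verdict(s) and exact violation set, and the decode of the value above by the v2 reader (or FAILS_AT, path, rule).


arrows below run writer -> reader for Ticket
checking backward for Ticket: reader v2 against writer v1:
  factor: no writer match
  channel: paired with writer channel (Role -> Role; writer required)
  addr: paired with writer addr (Address -> Address; writer optional)
  primary: paired with writer primary (bool -> bool; writer required)
  title: no writer match
  quantity: paired with writer quantity (int64 -> int64; writer required)
  enabled: paired with writer enabled (bool -> bool; writer optional)
  addr.price: paired with writer addr.price (float32 -> float32; writer optional)
  addr.phone: no writer match
  addr.duration: paired with writer addr.duration (int32 -> int32; writer required)
  addr.height: paired with writer addr.height (float32 -> float32; writer optional)
  addr.country (writer side), unknown to reader
  breaking: (addr.country, R2)
  breaking: (title, R1)
  => 2 violation(s): backward is BREAKING for Ticket
decode walk for Ticket under reader schema v2:
  factor := 0.25 (no value, default fills)
  channel := "LOW"
  addr.price := 3.75
  addr.phone := null (not supplied -> null)
  addr.duration := 0
  addr.height := 1.5
  read fails at addr.country under R2 (unknown field)
  => FAILS_AT (addr.country, R2)
diffs on Ticket not affecting the asked answer:
  added field factor to record Ticket: required float32, tag 24, default 0.25 (in v2 it sits immediately before channel) -> fires only in the forward direction of Ticket, which is not asked here

backward: BREAKING [(addr.country, R2), (title, R1)]; decoded: FAILS_AT (addr.country, R2)


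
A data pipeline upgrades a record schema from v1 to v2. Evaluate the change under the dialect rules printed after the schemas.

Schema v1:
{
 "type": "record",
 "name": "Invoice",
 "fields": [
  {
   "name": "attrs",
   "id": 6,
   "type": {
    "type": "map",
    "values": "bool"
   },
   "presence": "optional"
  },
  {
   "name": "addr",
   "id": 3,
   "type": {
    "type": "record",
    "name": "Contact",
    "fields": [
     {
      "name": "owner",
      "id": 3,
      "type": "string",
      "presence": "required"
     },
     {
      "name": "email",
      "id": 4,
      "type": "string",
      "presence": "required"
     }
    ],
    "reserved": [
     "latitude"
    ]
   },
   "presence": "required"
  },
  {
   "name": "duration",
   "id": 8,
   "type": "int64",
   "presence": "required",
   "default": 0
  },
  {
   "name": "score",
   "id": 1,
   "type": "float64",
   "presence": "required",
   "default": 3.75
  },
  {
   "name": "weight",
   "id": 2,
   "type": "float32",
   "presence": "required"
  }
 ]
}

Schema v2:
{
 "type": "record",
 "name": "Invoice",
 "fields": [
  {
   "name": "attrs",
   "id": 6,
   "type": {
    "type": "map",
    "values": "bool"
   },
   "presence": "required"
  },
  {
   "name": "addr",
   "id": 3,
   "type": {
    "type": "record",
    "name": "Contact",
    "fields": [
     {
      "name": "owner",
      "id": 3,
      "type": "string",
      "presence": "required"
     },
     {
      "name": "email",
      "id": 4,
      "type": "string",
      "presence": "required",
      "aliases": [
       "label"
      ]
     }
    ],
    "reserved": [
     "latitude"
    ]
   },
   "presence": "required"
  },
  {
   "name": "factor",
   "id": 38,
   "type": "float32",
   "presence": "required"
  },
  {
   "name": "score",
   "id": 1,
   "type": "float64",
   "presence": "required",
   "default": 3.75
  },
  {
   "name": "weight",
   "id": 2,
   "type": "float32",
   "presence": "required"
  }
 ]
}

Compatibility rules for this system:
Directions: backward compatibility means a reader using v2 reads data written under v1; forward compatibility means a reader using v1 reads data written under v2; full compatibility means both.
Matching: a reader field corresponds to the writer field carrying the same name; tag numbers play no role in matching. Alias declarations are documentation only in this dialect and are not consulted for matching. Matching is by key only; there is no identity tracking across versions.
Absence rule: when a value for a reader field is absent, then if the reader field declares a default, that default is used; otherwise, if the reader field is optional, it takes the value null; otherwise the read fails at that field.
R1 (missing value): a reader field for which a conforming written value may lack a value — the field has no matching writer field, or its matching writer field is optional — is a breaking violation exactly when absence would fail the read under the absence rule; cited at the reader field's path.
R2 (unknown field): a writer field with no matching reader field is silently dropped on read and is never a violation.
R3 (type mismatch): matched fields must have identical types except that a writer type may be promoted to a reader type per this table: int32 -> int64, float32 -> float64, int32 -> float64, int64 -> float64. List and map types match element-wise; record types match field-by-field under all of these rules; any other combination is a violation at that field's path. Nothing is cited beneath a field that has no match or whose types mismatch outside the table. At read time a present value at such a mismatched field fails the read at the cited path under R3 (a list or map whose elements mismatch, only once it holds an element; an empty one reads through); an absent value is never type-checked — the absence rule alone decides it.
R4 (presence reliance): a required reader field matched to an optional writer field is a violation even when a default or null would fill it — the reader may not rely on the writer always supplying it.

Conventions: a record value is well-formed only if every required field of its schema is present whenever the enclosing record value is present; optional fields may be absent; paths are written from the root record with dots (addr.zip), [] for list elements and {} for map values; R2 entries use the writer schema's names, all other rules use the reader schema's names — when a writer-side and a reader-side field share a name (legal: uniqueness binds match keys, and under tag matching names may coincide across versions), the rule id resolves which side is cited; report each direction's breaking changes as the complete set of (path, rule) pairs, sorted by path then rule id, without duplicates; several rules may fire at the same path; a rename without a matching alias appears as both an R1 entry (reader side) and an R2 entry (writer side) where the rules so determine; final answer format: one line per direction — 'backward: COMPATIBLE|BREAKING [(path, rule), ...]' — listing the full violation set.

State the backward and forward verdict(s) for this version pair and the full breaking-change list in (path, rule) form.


backward: BREAKING [(attrs, R1), (attrs, R4), (factor, R1)]; forward: COMPATIBLE []

each type pair in Invoice: writer, then reader
backward pass over Invoice, reader schema v2, writer schema v1:
  attrs: paired with writer attrs (map<string, bool> -> map<string, bool>; writer optional)
  addr: paired with writer addr (Contact -> Contact; writer required)
  no writer field matches reader factor
  score: paired with writer score (float64 -> float64; writer required)
  weight: paired with writer weight (float32 -> float32; writer required)
  writer duration: unknown to reader
  addr.owner: paired with writer addr.owner (string -> string; writer required)
  addr.email: paired with writer addr.email (string -> string; writer required)
  violation R1 at attrs
  violation R4 at attrs
  violation R1 at factor
  backward on Invoice therefore BREAKING (3)
forward pass over Invoice, reader schema v1, writer schema v2:
  attrs: paired with writer attrs (map<string, bool> -> map<string, bool>; writer required)
  addr: paired with writer addr (Contact -> Contact; writer required)
  no writer field matches reader duration
  score: paired with writer score (float64 -> float64; writer required)
  weight: paired with writer weight (float32 -> float32; writer required)
  writer factor: unknown to reader
  addr.owner: paired with writer addr.owner (string -> string; writer required)
  addr.email: paired with writer addr.email (string -> string; writer required)
  => forward verdict for Invoice: COMPATIBLE, no violations


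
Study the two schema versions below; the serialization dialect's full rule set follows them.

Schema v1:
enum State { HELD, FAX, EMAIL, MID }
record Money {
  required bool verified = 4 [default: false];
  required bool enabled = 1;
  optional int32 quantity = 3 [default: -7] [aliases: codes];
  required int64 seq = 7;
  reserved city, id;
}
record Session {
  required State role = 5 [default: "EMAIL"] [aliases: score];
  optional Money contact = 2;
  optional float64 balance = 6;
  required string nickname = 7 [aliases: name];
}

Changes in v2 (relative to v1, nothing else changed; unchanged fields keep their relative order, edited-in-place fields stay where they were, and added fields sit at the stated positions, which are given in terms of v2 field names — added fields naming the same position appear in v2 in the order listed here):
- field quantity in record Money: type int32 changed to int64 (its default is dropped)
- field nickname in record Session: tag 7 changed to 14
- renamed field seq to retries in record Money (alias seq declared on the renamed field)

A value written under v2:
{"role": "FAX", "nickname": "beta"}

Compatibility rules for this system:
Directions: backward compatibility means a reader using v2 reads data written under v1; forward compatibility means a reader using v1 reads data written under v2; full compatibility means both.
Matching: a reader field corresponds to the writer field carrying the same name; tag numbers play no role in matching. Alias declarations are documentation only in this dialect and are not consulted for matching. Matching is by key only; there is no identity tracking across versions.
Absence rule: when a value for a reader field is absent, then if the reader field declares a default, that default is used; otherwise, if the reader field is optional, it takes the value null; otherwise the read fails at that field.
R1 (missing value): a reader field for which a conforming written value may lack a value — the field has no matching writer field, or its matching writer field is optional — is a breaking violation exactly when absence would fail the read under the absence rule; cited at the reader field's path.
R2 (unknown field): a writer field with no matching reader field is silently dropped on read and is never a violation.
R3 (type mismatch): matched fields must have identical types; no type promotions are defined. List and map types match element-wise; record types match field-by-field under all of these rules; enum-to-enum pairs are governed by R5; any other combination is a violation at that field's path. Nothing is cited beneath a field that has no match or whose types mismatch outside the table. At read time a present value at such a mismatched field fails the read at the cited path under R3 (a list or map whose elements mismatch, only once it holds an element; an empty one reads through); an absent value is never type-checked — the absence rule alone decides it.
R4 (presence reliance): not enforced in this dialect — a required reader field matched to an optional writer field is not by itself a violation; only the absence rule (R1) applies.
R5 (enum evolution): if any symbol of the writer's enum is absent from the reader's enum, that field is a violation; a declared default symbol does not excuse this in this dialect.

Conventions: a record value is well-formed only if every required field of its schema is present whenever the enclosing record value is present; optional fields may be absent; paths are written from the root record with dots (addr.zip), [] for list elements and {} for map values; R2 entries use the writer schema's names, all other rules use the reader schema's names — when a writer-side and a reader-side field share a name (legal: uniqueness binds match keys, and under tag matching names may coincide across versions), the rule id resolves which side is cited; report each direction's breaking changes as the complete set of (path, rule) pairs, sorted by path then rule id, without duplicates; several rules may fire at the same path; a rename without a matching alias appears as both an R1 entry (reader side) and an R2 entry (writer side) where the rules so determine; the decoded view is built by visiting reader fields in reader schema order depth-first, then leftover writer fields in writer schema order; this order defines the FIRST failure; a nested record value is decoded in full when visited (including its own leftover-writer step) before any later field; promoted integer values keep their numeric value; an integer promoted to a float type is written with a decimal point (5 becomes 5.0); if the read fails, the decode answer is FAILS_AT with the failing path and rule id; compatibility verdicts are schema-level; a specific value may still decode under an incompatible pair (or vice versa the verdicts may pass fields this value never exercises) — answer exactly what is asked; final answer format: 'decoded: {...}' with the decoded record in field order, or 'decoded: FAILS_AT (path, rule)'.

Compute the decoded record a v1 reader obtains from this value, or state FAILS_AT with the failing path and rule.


decoded: {"role": "FAX", "contact": null, "balance": null, "nickname": "beta"}

the writer's type comes first in each Session pair
decoding the Session value with the v1 reader:
  role := "FAX"
  contact := null (missing; optional => null)
  balance := null (missing; optional => null)
  nickname := "beta"
  => decoded: {"role": "FAX", "contact": null, "balance": null, "nickname": "beta"}
ruling out the remaining Session differences:
  field quantity in record Money: type int32 changed to int64 (its default is dropped) -> matters for Session compatibility verdicts, not for this value's decode
  field nickname in record Session: tag 7 changed to 14 -> triggers nothing under the printed rules; the Session answer is the same either way
  renamed field seq to retries in record Money (alias seq declared on the renamed field) -> matters for Session compatibility verdicts, not for this value's decode


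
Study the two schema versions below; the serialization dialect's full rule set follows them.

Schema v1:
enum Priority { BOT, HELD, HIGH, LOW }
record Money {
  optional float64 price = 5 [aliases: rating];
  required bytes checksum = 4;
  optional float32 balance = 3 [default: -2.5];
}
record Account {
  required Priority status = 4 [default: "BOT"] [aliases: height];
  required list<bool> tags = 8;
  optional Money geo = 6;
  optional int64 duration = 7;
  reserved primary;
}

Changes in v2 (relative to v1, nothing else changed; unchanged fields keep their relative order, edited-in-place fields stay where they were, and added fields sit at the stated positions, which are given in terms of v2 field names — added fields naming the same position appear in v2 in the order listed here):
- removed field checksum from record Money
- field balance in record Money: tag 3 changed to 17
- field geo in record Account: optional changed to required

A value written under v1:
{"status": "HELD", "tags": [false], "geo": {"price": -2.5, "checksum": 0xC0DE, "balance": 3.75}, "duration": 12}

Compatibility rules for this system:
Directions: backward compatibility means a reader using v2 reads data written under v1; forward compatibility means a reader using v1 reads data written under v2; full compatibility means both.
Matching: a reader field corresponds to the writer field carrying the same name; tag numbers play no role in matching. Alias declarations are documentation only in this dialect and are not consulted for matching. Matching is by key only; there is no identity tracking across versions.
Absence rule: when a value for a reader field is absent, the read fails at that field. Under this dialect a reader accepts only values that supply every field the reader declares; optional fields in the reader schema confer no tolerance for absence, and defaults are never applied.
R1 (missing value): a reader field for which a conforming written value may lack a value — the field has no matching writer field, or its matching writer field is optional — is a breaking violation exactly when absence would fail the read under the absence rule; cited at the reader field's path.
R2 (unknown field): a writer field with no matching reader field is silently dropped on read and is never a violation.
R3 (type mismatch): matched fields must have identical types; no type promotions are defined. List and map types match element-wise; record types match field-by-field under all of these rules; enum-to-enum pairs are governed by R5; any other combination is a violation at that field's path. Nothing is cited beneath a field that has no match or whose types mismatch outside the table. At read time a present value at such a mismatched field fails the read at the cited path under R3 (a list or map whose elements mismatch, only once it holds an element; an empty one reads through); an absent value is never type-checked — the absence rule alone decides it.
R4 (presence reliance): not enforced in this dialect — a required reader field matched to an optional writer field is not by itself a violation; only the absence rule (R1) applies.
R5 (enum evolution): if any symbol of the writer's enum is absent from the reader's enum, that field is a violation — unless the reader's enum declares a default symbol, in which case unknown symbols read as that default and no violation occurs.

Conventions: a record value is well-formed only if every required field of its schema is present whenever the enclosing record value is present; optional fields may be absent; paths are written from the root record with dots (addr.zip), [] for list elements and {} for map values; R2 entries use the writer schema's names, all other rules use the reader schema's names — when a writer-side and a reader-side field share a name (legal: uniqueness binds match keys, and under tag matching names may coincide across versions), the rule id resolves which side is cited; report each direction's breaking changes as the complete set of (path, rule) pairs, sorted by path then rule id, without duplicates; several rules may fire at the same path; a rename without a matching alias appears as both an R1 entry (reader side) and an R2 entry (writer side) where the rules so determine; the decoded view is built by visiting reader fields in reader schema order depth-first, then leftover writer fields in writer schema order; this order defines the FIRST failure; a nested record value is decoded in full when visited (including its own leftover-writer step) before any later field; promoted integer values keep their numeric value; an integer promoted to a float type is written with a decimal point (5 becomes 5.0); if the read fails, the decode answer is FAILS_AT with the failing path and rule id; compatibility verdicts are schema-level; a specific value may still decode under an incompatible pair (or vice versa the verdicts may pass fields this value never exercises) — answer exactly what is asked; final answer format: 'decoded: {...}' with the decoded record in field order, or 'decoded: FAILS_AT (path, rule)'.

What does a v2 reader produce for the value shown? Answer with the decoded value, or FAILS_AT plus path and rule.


decoded: {"status": "HELD", "tags": [false], "geo": {"price": -2.5, "balance": 3.75}, "duration": 12}

in Account below, arrows point writer -> reader
decoding the Account value with the v2 reader:
  status := "HELD"
  tags := [false]
  geo.price := -2.5
  geo.balance := 3.75
  writer geo.checksum: unknown -> dropped
  duration := 12
  => decoded: {"status": "HELD", "tags": [false], "geo": {"price": -2.5, "balance": 3.75}, "duration": 12}
ruling out the remaining Account differences:
  field balance in record Money: tag 3 changed to 17 -> triggers nothing under the printed rules; the Account answer is the same either way
  field geo in record Account: optional changed to required -> schema-level compatibility only; this Account value's decode is unchanged


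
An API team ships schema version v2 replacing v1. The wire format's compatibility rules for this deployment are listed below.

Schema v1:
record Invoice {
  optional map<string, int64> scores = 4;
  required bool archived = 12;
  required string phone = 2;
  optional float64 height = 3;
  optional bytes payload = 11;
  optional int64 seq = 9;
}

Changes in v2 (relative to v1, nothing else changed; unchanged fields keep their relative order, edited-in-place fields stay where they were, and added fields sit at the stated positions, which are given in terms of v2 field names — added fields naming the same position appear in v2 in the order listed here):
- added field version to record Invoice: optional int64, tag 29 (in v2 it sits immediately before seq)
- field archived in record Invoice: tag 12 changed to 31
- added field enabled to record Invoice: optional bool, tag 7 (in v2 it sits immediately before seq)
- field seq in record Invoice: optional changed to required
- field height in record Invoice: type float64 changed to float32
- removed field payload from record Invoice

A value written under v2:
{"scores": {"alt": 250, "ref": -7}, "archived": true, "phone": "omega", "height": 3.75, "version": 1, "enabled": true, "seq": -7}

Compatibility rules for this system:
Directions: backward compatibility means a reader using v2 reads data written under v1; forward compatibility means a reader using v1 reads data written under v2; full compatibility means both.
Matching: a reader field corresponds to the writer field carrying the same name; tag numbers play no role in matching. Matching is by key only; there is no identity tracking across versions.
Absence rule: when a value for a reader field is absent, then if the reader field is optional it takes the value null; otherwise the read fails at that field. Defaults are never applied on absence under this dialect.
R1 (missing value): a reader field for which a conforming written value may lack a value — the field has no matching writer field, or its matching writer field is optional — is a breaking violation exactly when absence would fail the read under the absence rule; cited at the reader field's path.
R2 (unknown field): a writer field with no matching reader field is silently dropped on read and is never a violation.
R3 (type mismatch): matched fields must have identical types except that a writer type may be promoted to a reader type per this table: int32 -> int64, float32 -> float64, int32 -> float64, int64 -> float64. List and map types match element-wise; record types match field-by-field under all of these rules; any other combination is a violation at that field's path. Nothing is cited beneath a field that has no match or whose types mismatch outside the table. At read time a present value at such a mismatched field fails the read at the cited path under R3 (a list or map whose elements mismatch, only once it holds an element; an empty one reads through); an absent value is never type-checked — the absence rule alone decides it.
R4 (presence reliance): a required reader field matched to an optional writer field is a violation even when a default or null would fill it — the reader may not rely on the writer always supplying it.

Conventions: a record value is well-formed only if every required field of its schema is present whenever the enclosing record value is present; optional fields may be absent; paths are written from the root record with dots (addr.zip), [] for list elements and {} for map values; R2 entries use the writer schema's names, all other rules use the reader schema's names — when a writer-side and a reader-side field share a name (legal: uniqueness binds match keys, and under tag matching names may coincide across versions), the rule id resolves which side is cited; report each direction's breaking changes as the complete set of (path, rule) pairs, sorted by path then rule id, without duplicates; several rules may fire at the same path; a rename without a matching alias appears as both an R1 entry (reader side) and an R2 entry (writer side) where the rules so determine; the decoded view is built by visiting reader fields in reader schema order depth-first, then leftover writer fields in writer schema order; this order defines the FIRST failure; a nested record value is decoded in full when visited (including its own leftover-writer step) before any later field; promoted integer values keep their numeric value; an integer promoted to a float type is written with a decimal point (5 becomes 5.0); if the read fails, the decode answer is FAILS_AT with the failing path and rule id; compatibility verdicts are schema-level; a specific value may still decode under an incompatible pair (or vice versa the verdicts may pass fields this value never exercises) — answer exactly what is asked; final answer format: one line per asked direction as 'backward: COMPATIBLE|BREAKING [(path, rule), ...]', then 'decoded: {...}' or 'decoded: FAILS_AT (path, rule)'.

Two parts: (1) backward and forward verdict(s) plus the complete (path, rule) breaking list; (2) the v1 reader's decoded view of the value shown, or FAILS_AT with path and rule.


each type pair in Invoice: writer, then reader
backward for Invoice (reader v2, writer v1):
  scores: paired with writer scores (map<string, int64> -> map<string, int64>; writer optional)
  archived: paired with writer archived (bool -> bool; writer required)
  phone: paired with writer phone (string -> string; writer required)
  height: paired with writer height (float64 -> float32; writer optional)
  no writer field matches reader version
  no writer field matches reader enabled
  seq: paired with writer seq (int64 -> int64; writer optional)
  payload (writer side), unknown to reader
  violation R3 at height
  violation R1 at seq
  violation R4 at seq
  backward on Invoice therefore BREAKING (3)
forward for Invoice (reader v1, writer v2):
  scores: paired with writer scores (map<string, int64> -> map<string, int64>; writer optional)
  archived: paired with writer archived (bool -> bool; writer required)
  phone: paired with writer phone (string -> string; writer required)
  height: paired with writer height (float32 -> float64; writer optional)
  no writer field matches reader payload
  seq: paired with writer seq (int64 -> int64; writer required)
  version (writer side), unknown to reader
  enabled (writer side), unknown to reader
  => forward: COMPATIBLE
decode walk for Invoice under reader schema v1:
  scores := {"alt": 250, "ref": -7}
  archived := true
  phone := "omega"
  height := 3.75 (float32 -> float64)
  payload := null (missing; optional => null)
  seq := -7
  writer version: no reader field; dropped
  writer enabled: no reader field; dropped
  => decoded: {"scores": {"alt": 250, "ref": -7}, "archived": true, "phone": "omega", "height": 3.75, "payload": null, "seq": -7}

backward: BREAKING [(height, R3), (seq, R1), (seq, R4)]; forward: COMPATIBLE []; decoded: {"scores": {"alt": 250, "ref": -7}, "archived": true, "phone": "omega", "height": 3.75, "payload": null, "seq": -7}


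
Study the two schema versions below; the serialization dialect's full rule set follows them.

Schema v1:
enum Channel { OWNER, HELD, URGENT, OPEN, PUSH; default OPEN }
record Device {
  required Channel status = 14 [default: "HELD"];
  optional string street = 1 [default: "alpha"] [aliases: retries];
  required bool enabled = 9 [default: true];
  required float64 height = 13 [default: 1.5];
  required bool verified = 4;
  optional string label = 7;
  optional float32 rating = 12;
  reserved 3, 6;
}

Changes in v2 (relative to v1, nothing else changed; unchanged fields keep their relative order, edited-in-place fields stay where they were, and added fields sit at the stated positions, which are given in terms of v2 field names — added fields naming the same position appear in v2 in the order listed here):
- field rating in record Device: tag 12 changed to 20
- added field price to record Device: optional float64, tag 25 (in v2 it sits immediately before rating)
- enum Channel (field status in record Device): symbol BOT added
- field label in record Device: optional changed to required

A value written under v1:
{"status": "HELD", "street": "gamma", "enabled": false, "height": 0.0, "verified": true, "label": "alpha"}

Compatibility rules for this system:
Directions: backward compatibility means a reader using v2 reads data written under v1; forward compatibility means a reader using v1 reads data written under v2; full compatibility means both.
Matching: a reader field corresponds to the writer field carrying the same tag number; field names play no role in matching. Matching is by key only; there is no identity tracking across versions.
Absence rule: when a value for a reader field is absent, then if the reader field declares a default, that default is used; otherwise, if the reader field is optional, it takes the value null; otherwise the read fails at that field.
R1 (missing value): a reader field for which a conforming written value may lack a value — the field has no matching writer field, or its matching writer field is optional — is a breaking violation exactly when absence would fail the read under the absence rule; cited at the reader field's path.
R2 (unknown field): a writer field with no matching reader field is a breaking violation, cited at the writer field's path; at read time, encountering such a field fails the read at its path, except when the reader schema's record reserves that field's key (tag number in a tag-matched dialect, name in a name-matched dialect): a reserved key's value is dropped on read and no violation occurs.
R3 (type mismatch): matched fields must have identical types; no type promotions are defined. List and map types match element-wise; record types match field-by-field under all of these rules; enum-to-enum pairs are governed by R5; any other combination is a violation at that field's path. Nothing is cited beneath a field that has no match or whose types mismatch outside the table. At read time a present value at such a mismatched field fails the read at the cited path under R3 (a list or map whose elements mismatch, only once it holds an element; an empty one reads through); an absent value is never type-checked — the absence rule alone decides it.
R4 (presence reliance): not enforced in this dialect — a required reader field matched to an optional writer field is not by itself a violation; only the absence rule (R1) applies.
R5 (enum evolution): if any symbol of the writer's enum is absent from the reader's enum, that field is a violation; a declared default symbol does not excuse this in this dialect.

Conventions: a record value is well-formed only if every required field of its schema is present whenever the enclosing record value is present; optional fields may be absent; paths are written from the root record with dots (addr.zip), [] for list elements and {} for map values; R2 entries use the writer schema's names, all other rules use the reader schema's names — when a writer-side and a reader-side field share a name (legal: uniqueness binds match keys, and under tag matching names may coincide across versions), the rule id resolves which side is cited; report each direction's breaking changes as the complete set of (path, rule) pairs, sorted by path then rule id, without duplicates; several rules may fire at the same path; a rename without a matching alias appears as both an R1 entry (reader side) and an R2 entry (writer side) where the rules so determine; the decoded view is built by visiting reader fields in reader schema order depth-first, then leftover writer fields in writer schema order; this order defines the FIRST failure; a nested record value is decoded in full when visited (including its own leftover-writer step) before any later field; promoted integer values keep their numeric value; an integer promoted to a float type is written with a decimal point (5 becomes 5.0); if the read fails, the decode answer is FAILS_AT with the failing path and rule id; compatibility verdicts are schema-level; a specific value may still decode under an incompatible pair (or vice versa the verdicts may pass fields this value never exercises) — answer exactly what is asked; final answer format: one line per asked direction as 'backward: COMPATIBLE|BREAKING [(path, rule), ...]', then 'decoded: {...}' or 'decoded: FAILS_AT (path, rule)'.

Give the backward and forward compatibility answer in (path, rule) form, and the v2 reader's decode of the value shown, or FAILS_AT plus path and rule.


arrows below run writer -> reader for Device
backward pass over Device, reader schema v2, writer schema v1:
  status: Channel -> Channel, writer required; from status
  street: string -> string, writer optional; from street
  enabled: bool -> bool, writer required; from enabled
  height: float64 -> float64, writer required; from height
  verified: bool -> bool, writer required; from verified
  label: string -> string, writer optional; from label
  price: no writer match
  rating: no writer match
  writer field rating has no reader counterpart
  violation R1 at label
  violation R2 at rating
  backward on Device therefore BREAKING (2)
forward pass over Device, reader schema v1, writer schema v2:
  status: Channel -> Channel, writer required; from status
  street: string -> string, writer optional; from street
  enabled: bool -> bool, writer required; from enabled
  height: float64 -> float64, writer required; from height
  verified: bool -> bool, writer required; from verified
  label: string -> string, writer required; from label
  rating: no writer match
  writer field price has no reader counterpart
  writer field rating has no reader counterpart
  violation R2 at price
  violation R2 at rating
  violation R5 at status
  forward on Device therefore BREAKING (3)
decoding the Device value with the v2 reader:
  status := "HELD"
  street := "gamma"
  enabled := false
  height := 0.0
  verified := true
  label := "alpha"
  price := null (not supplied -> null)
  rating := null (not supplied -> null)
  => decoded: {"status": "HELD", "street": "gamma", "enabled": false, "height": 0.0, "verified": true, "label": "alpha", "price": null, "rating": null}

backward: BREAKING [(label, R1), (rating, R2)]; forward: BREAKING [(price, R2), (rating, R2), (status, R5)]; decoded: {"status": "HELD", "street": "gamma", "enabled": false, "height": 0.0, "verified": true, "label": "alpha", "price": null, "rating": null}


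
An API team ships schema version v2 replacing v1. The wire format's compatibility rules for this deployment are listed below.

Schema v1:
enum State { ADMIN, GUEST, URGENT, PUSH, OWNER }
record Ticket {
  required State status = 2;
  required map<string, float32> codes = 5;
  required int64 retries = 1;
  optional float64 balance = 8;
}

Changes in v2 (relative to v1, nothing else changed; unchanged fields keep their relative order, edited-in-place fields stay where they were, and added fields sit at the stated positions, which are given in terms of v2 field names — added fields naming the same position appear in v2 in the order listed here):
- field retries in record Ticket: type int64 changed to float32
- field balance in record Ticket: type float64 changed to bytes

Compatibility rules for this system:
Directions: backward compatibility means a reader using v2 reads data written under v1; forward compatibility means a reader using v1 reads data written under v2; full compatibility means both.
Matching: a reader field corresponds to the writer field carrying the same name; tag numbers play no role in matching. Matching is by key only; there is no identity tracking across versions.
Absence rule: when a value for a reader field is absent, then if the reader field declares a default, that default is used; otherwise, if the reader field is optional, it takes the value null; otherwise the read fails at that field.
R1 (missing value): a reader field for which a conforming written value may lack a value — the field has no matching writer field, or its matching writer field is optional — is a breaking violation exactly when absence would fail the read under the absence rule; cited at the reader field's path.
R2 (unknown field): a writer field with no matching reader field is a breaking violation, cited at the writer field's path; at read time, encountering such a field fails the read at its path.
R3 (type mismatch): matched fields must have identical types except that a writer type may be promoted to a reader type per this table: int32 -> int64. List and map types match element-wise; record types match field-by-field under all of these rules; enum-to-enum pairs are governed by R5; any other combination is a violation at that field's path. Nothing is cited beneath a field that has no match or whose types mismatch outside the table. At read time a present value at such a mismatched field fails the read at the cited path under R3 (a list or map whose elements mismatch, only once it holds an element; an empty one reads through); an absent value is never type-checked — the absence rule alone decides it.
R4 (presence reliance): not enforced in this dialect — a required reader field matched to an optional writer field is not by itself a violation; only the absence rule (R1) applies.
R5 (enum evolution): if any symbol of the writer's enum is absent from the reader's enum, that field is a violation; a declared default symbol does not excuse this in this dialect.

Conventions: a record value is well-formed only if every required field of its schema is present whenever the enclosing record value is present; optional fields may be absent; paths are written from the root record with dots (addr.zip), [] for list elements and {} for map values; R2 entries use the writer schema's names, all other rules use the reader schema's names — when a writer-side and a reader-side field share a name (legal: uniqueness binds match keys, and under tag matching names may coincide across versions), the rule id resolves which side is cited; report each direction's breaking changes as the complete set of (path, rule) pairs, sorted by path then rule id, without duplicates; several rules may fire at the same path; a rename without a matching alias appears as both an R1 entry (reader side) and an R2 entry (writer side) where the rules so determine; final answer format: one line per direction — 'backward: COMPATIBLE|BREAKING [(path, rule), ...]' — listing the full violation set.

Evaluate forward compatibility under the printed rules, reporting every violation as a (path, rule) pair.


each type pair in Ticket: writer, then reader
checking forward for Ticket: reader v1 against writer v2:
  writer required, State -> State: reader status maps from writer status
  writer required, map<string, float32> -> map<string, float32>: reader codes maps from writer codes
  writer required, float32 -> int64: reader retries maps from writer retries
  writer optional, bytes -> float64: reader balance maps from writer balance
  breaking: (balance, R3)
  breaking: (retries, R3)
  forward on Ticket therefore BREAKING (2)

forward: BREAKING [(balance, R3), (retries, R3)]
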